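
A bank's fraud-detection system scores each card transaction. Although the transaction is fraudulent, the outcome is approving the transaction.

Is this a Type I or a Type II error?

Type II error

The null hypothesis here is that the transaction is legitimate.
'Approving the transaction' corresponds to failing to reject H₀.
H₀ was not rejected but H₀ is false — a Type II error (false negative).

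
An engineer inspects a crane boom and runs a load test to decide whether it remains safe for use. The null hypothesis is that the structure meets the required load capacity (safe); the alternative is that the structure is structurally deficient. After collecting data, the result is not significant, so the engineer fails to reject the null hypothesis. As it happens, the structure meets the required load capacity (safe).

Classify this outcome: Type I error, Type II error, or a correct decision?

The test retained a true H₀ — the decision matches the true state.

No error — this is a correct decision.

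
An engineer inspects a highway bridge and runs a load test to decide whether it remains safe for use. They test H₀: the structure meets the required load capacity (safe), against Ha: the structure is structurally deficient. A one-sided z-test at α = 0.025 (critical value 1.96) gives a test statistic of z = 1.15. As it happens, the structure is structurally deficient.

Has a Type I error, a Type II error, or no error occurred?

Since z = 1.15 ≤ z* = 1.96, H₀ is not rejected.
H₀ is false (actually the structure is structurally deficient).
Failing to reject a false H₀ is a Type II error.

Type II error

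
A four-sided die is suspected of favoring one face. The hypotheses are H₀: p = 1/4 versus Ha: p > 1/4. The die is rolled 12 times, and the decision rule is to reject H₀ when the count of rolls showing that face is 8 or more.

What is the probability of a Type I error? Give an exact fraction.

23333/8388608

Under H₀, X ~ Binomial(12, 1/4), and α = P(X ≥ 8).
Summing C(12,j)(1/4)^j(3/4)^{12−j} for j = 8,…,12 gives 23333/8388608.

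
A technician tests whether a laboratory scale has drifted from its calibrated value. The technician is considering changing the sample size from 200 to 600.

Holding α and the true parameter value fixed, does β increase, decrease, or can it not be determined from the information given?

Increasing n separates the H₀ and Ha sampling distributions, so under Ha fewer outcomes land in the acceptance region.

It decreases.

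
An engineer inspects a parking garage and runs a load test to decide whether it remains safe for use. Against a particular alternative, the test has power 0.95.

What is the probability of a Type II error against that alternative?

0.05

Power = 1 − β, so β = 1 − 0.95 = 0.05.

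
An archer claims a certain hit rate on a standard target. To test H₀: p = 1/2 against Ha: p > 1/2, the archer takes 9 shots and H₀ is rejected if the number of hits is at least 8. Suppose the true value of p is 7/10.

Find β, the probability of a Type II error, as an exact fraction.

401998383/500000000

β = P(fail to reject H₀ | Ha true) = P(X ≤ 7 | p = 7/10), X ~ Binomial(9, 7/10).
Adding the binomial probabilities P(X=0)+…+P(X=7) at p = 7/10 gives 401998383/500000000.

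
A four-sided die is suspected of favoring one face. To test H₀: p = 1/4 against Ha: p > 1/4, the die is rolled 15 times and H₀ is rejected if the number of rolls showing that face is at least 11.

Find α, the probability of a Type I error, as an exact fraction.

Under H₀, X ~ Binomial(15, 1/4), and α = P(X ≥ 11).
Adding the binomial terms for j = 11 through 15 with p = 1/4 yields 123841/1073741824.

123841/1073741824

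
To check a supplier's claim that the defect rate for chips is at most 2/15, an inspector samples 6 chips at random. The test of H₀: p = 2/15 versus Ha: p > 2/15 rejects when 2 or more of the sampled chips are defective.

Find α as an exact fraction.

The significance level is the probability, assuming p = 2/15, of seeing 2 or more defectives in 6 draws.
α = 1 − P(K ≤ 1) = 1 − 371293/455625 = 84332/455625.

84332/455625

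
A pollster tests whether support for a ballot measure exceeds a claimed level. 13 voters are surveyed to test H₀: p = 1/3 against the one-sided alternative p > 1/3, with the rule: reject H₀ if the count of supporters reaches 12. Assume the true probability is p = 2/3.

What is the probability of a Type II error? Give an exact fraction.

510961/531441

β = P(fail to reject H₀ | Ha true) = P(S ≤ 11 | p = 2/3), S ~ Binomial(13, 2/3).
Summing C(13,j)·(2/3)^j·(1/3)^{13-j} for j = 0..11 gives 510961/531441.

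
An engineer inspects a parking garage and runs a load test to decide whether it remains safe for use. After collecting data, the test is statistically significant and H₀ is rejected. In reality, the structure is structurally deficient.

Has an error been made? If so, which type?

The conventional null hypothesis here is that the structure meets the required load capacity (safe).
The test rejected a false H₀ — the decision matches the true state.

No error — this is a correct decision.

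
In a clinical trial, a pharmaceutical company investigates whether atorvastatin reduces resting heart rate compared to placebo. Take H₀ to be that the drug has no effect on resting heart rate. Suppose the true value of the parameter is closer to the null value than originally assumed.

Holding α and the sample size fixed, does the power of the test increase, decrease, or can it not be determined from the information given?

It decreases.

A smaller departure from H₀ means the test statistic under Ha is distributed closer to where it would be under H₀; rejection becomes less likely.
Since power = 1 − β and β increases, power decreases.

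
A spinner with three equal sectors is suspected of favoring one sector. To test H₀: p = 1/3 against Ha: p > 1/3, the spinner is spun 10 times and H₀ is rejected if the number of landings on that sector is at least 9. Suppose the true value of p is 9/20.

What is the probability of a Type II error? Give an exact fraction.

10193896961809/10240000000000

A Type II error is failing to reject when Ha holds: with p = 9/20, β = P(K ≤ 8).
Summing C(10,j)·(9/20)^j·(11/20)^{10-j} for j = 0..8 gives 10193896961809/10240000000000.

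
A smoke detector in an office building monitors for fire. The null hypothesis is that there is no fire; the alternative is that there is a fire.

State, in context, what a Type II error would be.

A Type II error is failing to reject H₀ when H₀ is false.
Here that means remaining silent when actually there is a fire.

A Type II error would mean concluding that there is no fire (or at least failing to establish that there is a fire) when in fact there is a fire.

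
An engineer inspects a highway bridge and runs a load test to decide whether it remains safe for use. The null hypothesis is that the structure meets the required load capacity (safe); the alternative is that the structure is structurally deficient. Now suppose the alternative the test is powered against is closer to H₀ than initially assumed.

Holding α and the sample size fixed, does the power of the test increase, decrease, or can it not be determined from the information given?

It decreases.

A smaller true effect puts the Ha sampling distribution closer to H₀, so more of it falls in the non-rejection region.
Since power = 1 − β and β increases, power decreases.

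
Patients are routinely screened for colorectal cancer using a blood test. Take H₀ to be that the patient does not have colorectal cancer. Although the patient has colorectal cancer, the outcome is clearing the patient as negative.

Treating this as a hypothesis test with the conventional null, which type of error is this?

'Clearing the patient as negative' corresponds to failing to reject H₀.
H₀ was not rejected but H₀ is false — a Type II error (false negative).

Type II error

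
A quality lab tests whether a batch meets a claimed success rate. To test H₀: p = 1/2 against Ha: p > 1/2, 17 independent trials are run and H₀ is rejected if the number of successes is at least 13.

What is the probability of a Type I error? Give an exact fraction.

1607/65536

α = P(reject H₀ | H₀ true) = P(X ≥ 13 | p = 1/2), with X ~ Binomial(17, 1/2).
P(X ≥ 13) = [C(17,13) + C(17,14) + C(17,15) + C(17,16) + C(17,17)] / 2^17 = (2380 + 680 + 136 + 17 + 1) / 131072 = 3214/131072 = 1607/65536.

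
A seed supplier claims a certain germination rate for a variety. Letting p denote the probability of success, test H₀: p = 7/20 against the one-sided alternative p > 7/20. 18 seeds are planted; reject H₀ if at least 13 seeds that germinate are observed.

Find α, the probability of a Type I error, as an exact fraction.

94232010575926496497/65536000000000000000000

α = P(reject H₀ | H₀ true) = P(X ≥ 13 | p = 7/20), with X ~ Binomial(18, 7/20).
Summing C(18,j)(7/20)^j(13/20)^{18−j} for j = 13,…,18 gives 94232010575926496497/65536000000000000000000.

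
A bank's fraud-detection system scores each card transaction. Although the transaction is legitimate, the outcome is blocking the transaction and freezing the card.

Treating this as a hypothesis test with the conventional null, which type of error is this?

Type I error

The null hypothesis here is that the transaction is legitimate.
'Blocking the transaction and freezing the card' corresponds to rejecting H₀.
H₀ was rejected but H₀ is true — a Type I error (false positive).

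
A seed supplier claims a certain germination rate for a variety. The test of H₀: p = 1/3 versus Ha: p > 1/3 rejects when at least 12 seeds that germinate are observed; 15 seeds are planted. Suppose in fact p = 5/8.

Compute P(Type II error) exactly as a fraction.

A Type II error is failing to reject when Ha holds: with p = 5/8, β = P(Y ≤ 11).
Adding the binomial probabilities P(Y=0)+…+P(Y=11) at p = 5/8 gives 7681591069083/8796093022208.

7681591069083/8796093022208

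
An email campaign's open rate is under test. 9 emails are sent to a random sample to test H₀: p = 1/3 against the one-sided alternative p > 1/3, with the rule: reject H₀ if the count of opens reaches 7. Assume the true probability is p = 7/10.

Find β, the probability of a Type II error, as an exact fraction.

A Type II error is failing to reject when Ha holds: with p = 7/10, β = P(S ≤ 6).
Summing C(9,j)·(7/10)^j·(3/10)^{9-j} for j = 0..6 gives 268584417/500000000.

268584417/500000000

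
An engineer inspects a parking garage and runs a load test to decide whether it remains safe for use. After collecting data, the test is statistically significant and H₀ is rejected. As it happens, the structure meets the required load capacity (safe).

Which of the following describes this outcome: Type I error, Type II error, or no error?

Type I error

The conventional null hypothesis here is that the structure meets the required load capacity (safe).
H₀ was rejected, but H₀ is actually true.
Rejecting a true null hypothesis is a Type I error (false positive).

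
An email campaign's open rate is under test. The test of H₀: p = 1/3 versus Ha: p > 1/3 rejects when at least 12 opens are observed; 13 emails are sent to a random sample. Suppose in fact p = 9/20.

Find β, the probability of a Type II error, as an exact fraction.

A Type II error is failing to reject when Ha holds: with p = 9/20, β = P(K ≤ 11).
Equivalently, β = 1 − P(K ≥ 12) = 10234633838806861/10240000000000000.

10234633838806861/10240000000000000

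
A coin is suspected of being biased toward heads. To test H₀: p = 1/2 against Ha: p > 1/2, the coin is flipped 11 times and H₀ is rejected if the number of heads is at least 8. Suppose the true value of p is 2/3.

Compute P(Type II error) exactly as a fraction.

31145/59049

β = P(fail to reject H₀ | Ha true) = P(S ≤ 7 | p = 2/3), S ~ Binomial(11, 2/3).
Equivalently, β = 1 − P(S ≥ 8) = 31145/59049.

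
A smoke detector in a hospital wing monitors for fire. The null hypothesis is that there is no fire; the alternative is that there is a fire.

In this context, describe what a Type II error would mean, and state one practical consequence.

A Type II error would mean concluding that there is no fire (or at least failing to establish that there is a fire) when in fact there is a fire. Consequence: a real fire goes undetected.

A Type II error is failing to reject H₀ when H₀ is false.
Here that means remaining silent when actually there is a fire.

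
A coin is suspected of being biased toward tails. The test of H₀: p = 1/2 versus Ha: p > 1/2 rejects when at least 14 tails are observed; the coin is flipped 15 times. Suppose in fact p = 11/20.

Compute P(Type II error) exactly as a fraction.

16356278262148423407/16384000000000000000

Under the alternative p = 11/20, X ~ Binomial(15, 11/20); β is the probability the test does not reject, P(X < 14).
Equivalently, β = 1 − P(X ≥ 14) = 16356278262148423407/16384000000000000000.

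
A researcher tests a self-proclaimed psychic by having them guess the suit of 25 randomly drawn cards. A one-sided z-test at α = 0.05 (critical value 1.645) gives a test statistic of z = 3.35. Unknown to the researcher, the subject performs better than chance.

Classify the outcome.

Neither — the decision is correct.

The conventional null hypothesis is that the subject is guessing at random (p = 1/4).
Since z = 3.35 > z* = 1.645, H₀ is rejected.
H₀ is false (actually the subject performs better than chance).
The decision matches the true state — no error.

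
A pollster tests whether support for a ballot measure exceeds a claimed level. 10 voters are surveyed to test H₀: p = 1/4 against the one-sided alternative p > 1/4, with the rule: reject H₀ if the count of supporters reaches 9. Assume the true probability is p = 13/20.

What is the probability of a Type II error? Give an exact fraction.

β = P(fail to reject H₀ | Ha true) = P(X ≤ 8 | p = 13/20), X ~ Binomial(10, 13/20).
Summing C(10,j)·(13/20)^j·(7/20)^{10-j} for j = 0..8 gives 9359826552041/10240000000000.

9359826552041/10240000000000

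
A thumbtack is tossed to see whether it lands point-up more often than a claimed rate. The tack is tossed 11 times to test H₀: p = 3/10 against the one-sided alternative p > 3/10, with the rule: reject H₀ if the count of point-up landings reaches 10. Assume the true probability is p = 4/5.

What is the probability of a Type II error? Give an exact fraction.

6619897/9765625

Under the alternative p = 4/5, X ~ Binomial(11, 4/5); β is the probability the test does not reject, P(X < 10).
Adding the binomial probabilities P(X=0)+…+P(X=9) at p = 4/5 gives 6619897/9765625.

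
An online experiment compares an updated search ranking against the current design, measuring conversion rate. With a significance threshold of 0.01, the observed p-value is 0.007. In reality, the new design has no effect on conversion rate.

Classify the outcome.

Type I error

The conventional null hypothesis is that the new design has no effect on conversion rate.
Since p = 0.007 < α = 0.01, H₀ is rejected.
H₀ is true (actually the new design has no effect on conversion rate).
Rejecting a true H₀ is a Type I error.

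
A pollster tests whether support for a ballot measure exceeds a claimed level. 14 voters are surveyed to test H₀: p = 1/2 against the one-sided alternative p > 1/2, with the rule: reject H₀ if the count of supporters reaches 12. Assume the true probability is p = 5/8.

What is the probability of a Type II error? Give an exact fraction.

Under the alternative p = 5/8, S ~ Binomial(14, 5/8); β is the probability the test does not reject, P(S < 12).
Equivalently, β = 1 − P(S ≥ 12) = 2070361146177/2199023255552.

2070361146177/2199023255552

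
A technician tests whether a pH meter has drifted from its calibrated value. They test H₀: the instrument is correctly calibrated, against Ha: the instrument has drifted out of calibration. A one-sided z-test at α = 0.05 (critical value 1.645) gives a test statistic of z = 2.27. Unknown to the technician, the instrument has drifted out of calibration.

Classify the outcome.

Neither — the decision is correct.

Since z = 2.27 > z* = 1.645, H₀ is rejected.
H₀ is false (actually the instrument has drifted out of calibration).
The decision matches the true state — no error.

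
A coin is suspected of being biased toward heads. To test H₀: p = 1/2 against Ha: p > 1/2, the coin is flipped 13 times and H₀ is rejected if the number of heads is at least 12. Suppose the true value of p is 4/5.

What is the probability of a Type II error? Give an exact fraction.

935490453/1220703125

A Type II error is failing to reject when Ha holds: with p = 4/5, β = P(S ≤ 11).
Summing C(13,j)·(4/5)^j·(1/5)^{13-j} for j = 0..11 gives 935490453/1220703125.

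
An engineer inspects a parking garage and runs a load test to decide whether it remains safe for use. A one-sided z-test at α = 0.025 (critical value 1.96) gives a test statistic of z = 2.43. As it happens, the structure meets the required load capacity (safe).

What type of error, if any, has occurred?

Type I error

The conventional null hypothesis is that the structure meets the required load capacity (safe).
Since z = 2.43 > z* = 1.96, H₀ is rejected.
H₀ is true (actually the structure meets the required load capacity (safe)).
Rejecting a true H₀ is a Type I error.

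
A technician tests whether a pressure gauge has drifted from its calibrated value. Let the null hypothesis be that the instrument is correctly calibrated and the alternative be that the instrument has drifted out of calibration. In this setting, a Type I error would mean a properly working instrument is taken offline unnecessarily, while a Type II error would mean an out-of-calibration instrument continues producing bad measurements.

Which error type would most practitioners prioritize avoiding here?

Type II error

The Type II consequence (an out-of-calibration instrument continues producing bad measurements) is more severe than the Type I consequence (a properly working instrument is taken offline unnecessarily).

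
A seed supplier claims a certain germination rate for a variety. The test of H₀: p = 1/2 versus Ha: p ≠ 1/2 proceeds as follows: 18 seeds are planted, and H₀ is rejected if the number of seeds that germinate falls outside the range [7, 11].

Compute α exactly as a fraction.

The significance level is the null-hypothesis probability of the rejection region {≤6} ∪ {≥12}.
By symmetry, α = 2·P(X ≤ 6) = 2·(1 + 18 + 153 + 816 + 3060 + 8568 + 18564)/262144 = 62360/262144 = 7795/32768.

7795/32768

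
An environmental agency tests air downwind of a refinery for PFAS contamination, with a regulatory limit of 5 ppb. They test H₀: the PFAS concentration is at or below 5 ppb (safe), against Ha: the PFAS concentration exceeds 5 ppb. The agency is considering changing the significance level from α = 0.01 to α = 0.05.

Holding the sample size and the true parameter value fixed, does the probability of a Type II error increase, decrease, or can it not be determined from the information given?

Relaxing α lowers the evidence threshold; under Ha, outcomes that previously fell short now trigger rejection.

It decreases.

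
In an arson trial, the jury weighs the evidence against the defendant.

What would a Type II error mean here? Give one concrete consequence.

A Type II error would mean concluding that the defendant is innocent (or at least failing to establish that the defendant is guilty) when in fact the defendant is guilty. Consequence: a guilty person goes free.

With the conventional null hypothesis that the defendant is innocent:
A Type II error is failing to reject H₀ when H₀ is false.
Here that means acquitting the defendant when actually the defendant is guilty.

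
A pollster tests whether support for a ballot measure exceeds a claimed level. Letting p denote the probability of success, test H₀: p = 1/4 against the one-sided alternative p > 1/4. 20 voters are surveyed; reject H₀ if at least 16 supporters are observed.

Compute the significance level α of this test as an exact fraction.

The Type I error probability is α = P(Y ≥ 16) computed under H₀, where Y ~ Binomial(20, 1/4).
Summing C(20,j)(1/4)^j(3/4)^{20−j} for j = 16,…,20 gives 106249/274877906944.

106249/274877906944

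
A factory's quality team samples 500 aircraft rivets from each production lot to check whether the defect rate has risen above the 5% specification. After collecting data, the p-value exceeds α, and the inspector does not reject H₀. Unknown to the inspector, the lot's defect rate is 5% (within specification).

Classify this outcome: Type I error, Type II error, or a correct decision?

No error — this is a correct decision.

The conventional null hypothesis here is that the lot's defect rate is 5% (within specification).
The test retained a true H₀ — the decision matches the true state.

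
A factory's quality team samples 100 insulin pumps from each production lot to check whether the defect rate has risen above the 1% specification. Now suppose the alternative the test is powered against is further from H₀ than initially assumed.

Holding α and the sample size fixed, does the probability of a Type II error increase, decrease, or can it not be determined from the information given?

A larger true effect moves the Ha sampling distribution further from the H₀ critical value, making rejection more likely when Ha is true.

It decreases.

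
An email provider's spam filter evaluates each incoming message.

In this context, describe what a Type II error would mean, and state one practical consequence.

With the conventional null hypothesis that the message is legitimate (not spam):
A Type II error is failing to reject H₀ when H₀ is false.
Here that means delivering the message to the inbox when actually the message is spam.

A Type II error would mean concluding that the message is legitimate (not spam) (or at least failing to establish that the message is spam) when in fact the message is spam. Consequence: spam reaches the user's inbox.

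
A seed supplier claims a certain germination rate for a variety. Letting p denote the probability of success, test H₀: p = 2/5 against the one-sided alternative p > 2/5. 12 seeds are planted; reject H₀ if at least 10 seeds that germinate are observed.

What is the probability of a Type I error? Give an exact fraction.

137216/48828125

Under H₀, K ~ Binomial(12, 2/5), and α = P(K ≥ 10).
Adding the binomial terms for j = 10 through 12 with p = 2/5 yields 137216/48828125.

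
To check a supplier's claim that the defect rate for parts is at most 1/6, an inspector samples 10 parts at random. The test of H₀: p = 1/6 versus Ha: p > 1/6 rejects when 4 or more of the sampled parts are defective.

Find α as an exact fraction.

Under H₀, Y ~ Binomial(10, 1/6); the Type I error rate is P(Y ≥ 4).
α = 1 − P(Y ≤ 3) = 1 − 390625/419904 = 29279/419904.

29279/419904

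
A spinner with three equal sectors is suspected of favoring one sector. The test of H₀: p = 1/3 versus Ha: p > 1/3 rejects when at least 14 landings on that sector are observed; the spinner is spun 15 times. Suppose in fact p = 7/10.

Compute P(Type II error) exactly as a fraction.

241183100052963/250000000000000

A Type II error is failing to reject when Ha holds: with p = 7/10, β = P(X ≤ 13).
Summing C(15,j)·(7/10)^j·(3/10)^{15-j} for j = 0..13 gives 241183100052963/250000000000000.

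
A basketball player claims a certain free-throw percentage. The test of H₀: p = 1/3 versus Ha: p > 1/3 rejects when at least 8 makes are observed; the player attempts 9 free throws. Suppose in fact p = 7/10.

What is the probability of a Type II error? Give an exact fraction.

β = P(fail to reject H₀ | Ha true) = P(S ≤ 7 | p = 7/10), S ~ Binomial(9, 7/10).
Adding the binomial probabilities P(S=0)+…+P(S=7) at p = 7/10 gives 401998383/500000000.

401998383/500000000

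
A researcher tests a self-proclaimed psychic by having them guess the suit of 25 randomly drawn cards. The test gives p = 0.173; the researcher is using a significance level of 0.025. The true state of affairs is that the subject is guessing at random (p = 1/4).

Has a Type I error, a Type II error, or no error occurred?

The conventional null hypothesis is that the subject is guessing at random (p = 1/4).
Since p = 0.173 ≥ α = 0.025, H₀ is not rejected.
H₀ is true (actually the subject is guessing at random (p = 1/4)).
The decision matches the true state — no error.

No error (correct decision).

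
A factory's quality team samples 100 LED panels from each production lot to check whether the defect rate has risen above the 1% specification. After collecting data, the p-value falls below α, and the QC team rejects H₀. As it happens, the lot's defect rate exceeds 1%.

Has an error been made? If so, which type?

The conventional null hypothesis here is that the lot's defect rate is 1% (within specification).
The test rejected a false H₀ — the decision matches the true state.

No error — this is a correct decision.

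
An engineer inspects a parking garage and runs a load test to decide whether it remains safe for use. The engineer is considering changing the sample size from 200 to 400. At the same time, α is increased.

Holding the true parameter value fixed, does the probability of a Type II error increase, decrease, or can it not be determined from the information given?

It decreases.

Increasing n separates the H₀ and Ha sampling distributions, so under Ha fewer outcomes land in the acceptance region. A larger α widens the rejection region, so when the alternative is true more outcomes lead to rejection — failing to reject becomes less likely. Both changes push β in the same direction.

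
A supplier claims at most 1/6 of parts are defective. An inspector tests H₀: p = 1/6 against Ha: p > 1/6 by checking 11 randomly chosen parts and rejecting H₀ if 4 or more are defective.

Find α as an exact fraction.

The significance level is the probability, assuming p = 1/6, of seeing 4 or more defectives in 11 draws.
Via the complement, α = 1 − Σ_{j=0}^{3} C(11,j)(1/6)^j(5/6)^{11-j} = 1444669/15116544.

1444669/15116544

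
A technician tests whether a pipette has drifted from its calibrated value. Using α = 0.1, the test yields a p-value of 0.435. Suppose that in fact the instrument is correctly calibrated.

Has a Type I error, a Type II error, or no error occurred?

The conventional null hypothesis is that the instrument is correctly calibrated.
Since p = 0.435 ≥ α = 0.1, H₀ is not rejected.
H₀ is true (actually the instrument is correctly calibrated).
The decision matches the true state — no error.

No error (correct decision).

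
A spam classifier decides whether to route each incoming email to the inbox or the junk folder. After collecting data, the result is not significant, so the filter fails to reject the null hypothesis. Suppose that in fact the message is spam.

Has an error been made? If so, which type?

Type II error

The conventional null hypothesis here is that the message is legitimate (not spam).
H₀ was not rejected, but H₀ is actually false.
Failing to reject a false null hypothesis is a Type II error (false negative).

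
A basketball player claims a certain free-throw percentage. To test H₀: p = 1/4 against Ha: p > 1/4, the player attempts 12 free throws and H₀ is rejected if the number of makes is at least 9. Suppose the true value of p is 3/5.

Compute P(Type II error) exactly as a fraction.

β = P(fail to reject H₀ | Ha true) = P(Y ≤ 8 | p = 3/5), Y ~ Binomial(12, 3/5).
Summing C(12,j)·(3/5)^j·(2/5)^{12-j} for j = 0..8 gives 37825328/48828125.

37825328/48828125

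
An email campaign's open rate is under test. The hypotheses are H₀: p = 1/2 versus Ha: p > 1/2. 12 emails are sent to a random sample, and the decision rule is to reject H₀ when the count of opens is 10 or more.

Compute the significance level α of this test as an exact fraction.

α = P(reject H₀ | H₀ true) = P(X ≥ 10 | p = 1/2), with X ~ Binomial(12, 1/2).
That's C(12,10) + C(12,11) + C(12,12) over 2^12, i.e. (66 + 12 + 1)/4096 = 79/4096.

79/4096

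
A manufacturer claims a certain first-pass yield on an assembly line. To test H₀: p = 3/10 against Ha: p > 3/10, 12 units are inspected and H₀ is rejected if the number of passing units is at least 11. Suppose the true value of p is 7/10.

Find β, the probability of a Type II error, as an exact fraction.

β = P(fail to reject H₀ | Ha true) = P(Y ≤ 10 | p = 7/10), Y ~ Binomial(12, 7/10).
Adding the binomial probabilities P(Y=0)+…+P(Y=10) at p = 7/10 gives 914974950051/1000000000000.

914974950051/1000000000000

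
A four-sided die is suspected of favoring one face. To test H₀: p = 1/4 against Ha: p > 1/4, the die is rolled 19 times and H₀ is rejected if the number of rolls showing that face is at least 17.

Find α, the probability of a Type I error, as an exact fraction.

α = P(reject H₀ | H₀ true) = P(Y ≥ 17 | p = 1/4), with Y ~ Binomial(19, 1/4).
Summing C(19,j)(1/4)^j(3/4)^{19−j} for j = 17,…,19 gives 1597/274877906944.

1597/274877906944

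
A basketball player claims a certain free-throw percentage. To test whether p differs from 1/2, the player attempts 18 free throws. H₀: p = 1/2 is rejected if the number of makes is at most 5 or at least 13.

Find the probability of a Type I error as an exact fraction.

α = P(X ≤ 5 or X ≥ 13 | p = 1/2), X ~ Binomial(18, 1/2).
By symmetry, α = 2·P(X ≤ 5) = 2·(1 + 18 + 153 + 816 + 3060 + 8568)/262144 = 25232/262144 = 1577/16384.

1577/16384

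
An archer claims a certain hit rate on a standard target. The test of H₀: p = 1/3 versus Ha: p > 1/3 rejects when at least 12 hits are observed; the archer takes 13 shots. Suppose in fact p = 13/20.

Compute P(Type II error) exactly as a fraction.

β = P(fail to reject H₀ | Ha true) = P(S ≤ 11 | p = 13/20), S ~ Binomial(13, 13/20).
Adding the binomial probabilities P(S=0)+…+P(S=11) at p = 13/20 gives 9937124893407747/10240000000000000.

9937124893407747/10240000000000000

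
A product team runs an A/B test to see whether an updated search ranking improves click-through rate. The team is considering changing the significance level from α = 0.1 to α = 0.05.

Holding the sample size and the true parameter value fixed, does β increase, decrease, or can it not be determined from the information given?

Tightening α shrinks the rejection region. When Ha holds, fewer sample outcomes clear the stricter threshold, so more fall in the acceptance region.

It increases.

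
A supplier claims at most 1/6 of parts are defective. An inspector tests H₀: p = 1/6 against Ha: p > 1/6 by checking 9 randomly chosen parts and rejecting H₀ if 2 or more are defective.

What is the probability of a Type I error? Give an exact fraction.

The significance level is the probability, assuming p = 1/6, of seeing 2 or more defectives in 9 draws.
Computing the lower-tail complement: 1 − 2734375/5038848 = 2304473/5038848.

2304473/5038848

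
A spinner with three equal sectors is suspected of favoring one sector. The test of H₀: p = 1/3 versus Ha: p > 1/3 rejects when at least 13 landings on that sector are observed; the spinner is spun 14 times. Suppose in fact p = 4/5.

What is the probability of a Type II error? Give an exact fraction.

4895556073/6103515625

Under the alternative p = 4/5, K ~ Binomial(14, 4/5); β is the probability the test does not reject, P(K < 13).
Summing C(14,j)·(4/5)^j·(1/5)^{14-j} for j = 0..12 gives 4895556073/6103515625.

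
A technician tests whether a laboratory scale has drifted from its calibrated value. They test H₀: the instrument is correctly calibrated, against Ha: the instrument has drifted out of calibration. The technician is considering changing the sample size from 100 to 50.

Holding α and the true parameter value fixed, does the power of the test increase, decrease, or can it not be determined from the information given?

It decreases.

Reducing n widens both sampling distributions, so the test has less ability to distinguish Ha from H₀.
Since power = 1 − β and β increases, power decreases.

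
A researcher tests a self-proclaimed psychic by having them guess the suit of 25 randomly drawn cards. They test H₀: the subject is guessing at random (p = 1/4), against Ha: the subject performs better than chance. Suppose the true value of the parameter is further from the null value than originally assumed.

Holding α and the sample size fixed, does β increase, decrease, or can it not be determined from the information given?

It decreases.

A bigger departure from H₀ is easier for the test to detect, so it fails to reject less often.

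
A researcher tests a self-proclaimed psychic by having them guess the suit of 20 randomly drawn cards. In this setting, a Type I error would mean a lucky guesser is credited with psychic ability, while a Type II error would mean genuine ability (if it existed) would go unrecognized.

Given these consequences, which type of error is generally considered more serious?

The Type I consequence (a lucky guesser is credited with psychic ability) is more severe than the Type II consequence (genuine ability (if it existed) would go unrecognized).

Type I error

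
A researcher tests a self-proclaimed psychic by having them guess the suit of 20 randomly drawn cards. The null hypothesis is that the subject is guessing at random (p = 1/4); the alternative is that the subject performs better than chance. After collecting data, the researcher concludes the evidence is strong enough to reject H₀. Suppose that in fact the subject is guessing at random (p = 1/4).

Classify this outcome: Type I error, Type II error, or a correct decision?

H₀ was rejected, but H₀ is actually true.
Rejecting a true null hypothesis is a Type I error (false positive).

Type I error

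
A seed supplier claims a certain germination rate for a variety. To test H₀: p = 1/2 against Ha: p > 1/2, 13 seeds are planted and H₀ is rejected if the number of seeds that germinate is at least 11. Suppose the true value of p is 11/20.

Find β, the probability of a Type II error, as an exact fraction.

39857841016429707/40960000000000000

Under the alternative p = 11/20, Y ~ Binomial(13, 11/20); β is the probability the test does not reject, P(Y < 11).
Summing C(13,j)·(11/20)^j·(9/20)^{13-j} for j = 0..10 gives 39857841016429707/40960000000000000.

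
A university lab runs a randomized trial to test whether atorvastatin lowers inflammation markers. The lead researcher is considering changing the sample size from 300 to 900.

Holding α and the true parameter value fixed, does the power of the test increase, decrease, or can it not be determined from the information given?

More data shrinks sampling variability; the test statistic under Ha concentrates further from the null value, making rejection more likely.
Since power = 1 − β and β decreases, power increases.

It increases.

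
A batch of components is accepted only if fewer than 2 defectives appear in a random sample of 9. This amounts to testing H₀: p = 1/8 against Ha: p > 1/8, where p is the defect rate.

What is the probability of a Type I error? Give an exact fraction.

2623807/8388608

Under H₀, X ~ Binomial(9, 1/8); the Type I error rate is P(X ≥ 2).
α = 1 − P(X ≤ 1) = 1 − 5764801/8388608 = 2623807/8388608.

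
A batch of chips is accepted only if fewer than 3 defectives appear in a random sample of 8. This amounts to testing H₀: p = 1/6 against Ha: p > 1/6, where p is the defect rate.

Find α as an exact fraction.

Under H₀, Y ~ Binomial(8, 1/6); the Type I error rate is P(Y ≥ 3).
Computing the lower-tail complement: 1 − 484375/559872 = 75497/559872.

75497/559872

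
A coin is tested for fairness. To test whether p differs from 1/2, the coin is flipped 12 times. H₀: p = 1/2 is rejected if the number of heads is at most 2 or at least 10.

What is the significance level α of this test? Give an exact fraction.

α = P(X ≤ 2 or X ≥ 10 | p = 1/2), X ~ Binomial(12, 1/2).
By symmetry, α = 2·P(X ≤ 2) = 2·(1 + 12 + 66)/4096 = 158/4096 = 79/2048.

79/2048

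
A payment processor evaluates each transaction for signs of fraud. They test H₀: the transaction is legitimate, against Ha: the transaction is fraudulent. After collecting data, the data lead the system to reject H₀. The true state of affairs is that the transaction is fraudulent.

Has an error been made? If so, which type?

The test rejected a false H₀ — the decision matches the true state.

No error — this is a correct decision.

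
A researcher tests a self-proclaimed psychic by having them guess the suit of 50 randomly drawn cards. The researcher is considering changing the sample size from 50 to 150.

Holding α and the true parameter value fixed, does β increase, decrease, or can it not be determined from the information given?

It decreases.

More data shrinks sampling variability; the test statistic under Ha concentrates further from the null value, making rejection more likely.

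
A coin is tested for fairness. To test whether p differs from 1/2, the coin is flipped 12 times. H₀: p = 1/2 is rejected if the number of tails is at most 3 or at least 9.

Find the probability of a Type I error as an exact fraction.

299/2048

α = P(Y ≤ 3 or Y ≥ 9 | p = 1/2), Y ~ Binomial(12, 1/2).
Each tail has probability (1 + 12 + 66 + 220)/4096; doubling gives α = 598/4096 = 299/2048.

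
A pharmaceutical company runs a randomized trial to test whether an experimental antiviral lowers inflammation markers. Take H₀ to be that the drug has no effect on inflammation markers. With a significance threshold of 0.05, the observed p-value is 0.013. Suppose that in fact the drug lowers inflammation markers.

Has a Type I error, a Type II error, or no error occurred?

Neither — the decision is correct.

Since p = 0.013 < α = 0.05, H₀ is rejected.
H₀ is false (actually the drug lowers inflammation markers).
The decision matches the true state — no error.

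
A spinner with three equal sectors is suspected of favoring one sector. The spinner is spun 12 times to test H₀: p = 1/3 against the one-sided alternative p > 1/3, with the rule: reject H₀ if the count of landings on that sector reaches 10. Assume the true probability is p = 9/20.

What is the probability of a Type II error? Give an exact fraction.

812745962073749/819200000000000

Under the alternative p = 9/20, X ~ Binomial(12, 9/20); β is the probability the test does not reject, P(X < 10).
Equivalently, β = 1 − P(X ≥ 10) = 812745962073749/819200000000000.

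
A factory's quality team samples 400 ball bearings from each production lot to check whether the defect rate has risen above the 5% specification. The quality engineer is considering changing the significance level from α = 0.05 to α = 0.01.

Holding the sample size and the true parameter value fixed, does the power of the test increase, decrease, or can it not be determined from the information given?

Tightening α shrinks the rejection region. When Ha holds, fewer sample outcomes clear the stricter threshold, so more fall in the acceptance region.
Since power = 1 − β and β increases, power decreases.

It decreases.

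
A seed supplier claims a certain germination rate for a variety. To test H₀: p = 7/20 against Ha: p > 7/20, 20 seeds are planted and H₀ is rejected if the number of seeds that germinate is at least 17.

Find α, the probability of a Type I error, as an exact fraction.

637973598365478054631/104857600000000000000000000

Under H₀, K ~ Binomial(20, 7/20), and α = P(K ≥ 17).
P(K ≥ 17) = Σ_{j=17}^{20} C(20,j)·(7/20)^j·(13/20)^{20-j} = 637973598365478054631/104857600000000000000000000.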